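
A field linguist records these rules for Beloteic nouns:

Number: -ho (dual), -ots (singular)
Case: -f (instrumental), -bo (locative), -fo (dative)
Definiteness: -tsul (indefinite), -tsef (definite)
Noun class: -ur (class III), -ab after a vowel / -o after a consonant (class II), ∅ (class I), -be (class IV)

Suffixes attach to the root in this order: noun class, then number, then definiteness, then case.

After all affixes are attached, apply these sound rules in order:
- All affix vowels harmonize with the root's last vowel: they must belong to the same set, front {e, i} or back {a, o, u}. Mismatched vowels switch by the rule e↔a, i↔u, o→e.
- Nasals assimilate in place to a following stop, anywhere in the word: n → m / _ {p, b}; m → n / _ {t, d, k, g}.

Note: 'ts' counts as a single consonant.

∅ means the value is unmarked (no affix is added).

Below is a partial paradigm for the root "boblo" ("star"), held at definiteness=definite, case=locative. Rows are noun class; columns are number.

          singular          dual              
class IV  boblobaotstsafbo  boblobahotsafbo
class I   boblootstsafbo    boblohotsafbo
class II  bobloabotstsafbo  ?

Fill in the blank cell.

Attach noun class class II -ab (after vowel 'o') → bobloab.
Attach number dual -ho → bobloabho.
Attach definiteness definite -tsef → bobloabhotsef.
Attach case locative -bo → bobloabhotsefbo.
Apply vowel harmony: bobloabhotsefbo → bobloabhotsafbo.
Nasal assimilation: no change.

bobloabhotsafbo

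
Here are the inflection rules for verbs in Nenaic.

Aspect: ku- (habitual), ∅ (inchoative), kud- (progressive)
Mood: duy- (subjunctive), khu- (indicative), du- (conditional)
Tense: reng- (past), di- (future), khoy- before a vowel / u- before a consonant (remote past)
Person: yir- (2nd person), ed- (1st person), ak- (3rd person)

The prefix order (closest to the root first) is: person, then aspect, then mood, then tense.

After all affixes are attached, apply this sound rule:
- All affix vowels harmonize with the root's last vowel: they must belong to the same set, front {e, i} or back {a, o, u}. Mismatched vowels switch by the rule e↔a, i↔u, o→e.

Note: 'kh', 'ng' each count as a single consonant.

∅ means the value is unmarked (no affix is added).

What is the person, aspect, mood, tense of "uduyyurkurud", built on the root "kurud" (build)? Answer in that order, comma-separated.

2nd person, inchoative, subjunctive, remote past

Segment: u-duy-yir-kurud.
person: yir- → 2nd person.
aspect: ∅ → inchoative.
mood: duy- → subjunctive.
tense: khoy/u- → remote past.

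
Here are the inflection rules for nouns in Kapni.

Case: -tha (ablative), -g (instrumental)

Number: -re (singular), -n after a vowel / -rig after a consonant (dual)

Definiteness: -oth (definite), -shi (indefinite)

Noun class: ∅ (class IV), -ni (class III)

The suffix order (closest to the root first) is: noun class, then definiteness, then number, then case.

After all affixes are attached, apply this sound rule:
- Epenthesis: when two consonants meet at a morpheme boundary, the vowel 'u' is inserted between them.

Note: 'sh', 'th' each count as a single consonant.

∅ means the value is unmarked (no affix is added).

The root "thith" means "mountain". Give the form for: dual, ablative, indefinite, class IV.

noun class = class IV: zero marking, form stays thith.
Attach definiteness indefinite -shi → thithshi.
Attach number dual -n (after vowel 'i') → thithshin.
Attach case ablative -tha → thithshintha.
Apply epenthesis: thithshintha → thithushinutha.

thithushinutha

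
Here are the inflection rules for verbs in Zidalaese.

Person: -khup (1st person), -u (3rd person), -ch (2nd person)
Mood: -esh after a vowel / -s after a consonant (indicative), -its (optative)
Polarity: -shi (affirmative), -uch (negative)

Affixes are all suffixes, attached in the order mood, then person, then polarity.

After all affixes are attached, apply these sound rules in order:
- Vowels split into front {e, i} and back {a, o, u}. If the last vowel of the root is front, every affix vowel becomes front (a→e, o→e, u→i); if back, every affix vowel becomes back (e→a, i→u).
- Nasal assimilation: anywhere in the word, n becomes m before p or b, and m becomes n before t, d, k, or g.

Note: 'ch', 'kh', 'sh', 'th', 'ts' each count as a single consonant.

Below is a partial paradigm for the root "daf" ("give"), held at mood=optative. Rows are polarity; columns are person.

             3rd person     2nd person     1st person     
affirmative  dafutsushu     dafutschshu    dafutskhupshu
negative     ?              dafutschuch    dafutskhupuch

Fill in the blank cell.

Attach mood optative -its → dafits.
Attach person 3rd person -u → dafitsu.
Attach polarity negative -uch → dafitsuuch.
Apply vowel harmony: dafitsuuch → dafutsuuch.
Nasal assimilation: no change.

dafutsuuch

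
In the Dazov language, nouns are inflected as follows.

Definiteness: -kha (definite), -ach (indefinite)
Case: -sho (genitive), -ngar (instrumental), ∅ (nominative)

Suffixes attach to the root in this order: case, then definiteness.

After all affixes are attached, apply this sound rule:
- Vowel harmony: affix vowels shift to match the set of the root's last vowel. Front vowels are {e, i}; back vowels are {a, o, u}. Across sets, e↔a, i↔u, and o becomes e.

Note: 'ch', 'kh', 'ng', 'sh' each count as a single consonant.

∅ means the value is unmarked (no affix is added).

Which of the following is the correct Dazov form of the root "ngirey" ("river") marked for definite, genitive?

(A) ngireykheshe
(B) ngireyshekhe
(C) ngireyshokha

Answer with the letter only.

B

Attach case genitive -sho → ngireysho.
Attach definiteness definite -kha → ngireyshokha.
Apply vowel harmony: ngireyshokha → ngireyshekhe.
So the correct form is ngireyshekhe, option (B).
(C) ngireyshokha is wrong: it fails to apply the sound rule(s).
(A) ngireykheshe is wrong: it has the affixes in the wrong order.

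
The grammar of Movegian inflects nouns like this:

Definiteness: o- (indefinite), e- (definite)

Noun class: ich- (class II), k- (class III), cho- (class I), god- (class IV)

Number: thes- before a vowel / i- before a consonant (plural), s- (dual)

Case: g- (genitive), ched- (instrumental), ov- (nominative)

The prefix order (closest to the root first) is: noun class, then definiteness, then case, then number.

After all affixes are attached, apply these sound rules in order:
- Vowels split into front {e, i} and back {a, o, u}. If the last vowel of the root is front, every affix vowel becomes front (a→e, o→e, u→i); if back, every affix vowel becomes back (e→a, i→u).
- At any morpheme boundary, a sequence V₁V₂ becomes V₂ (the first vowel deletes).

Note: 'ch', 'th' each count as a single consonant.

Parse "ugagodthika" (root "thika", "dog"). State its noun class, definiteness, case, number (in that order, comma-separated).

class IV, definite, genitive, plural

Segment: i-g-e-god-thika.
noun class: god- → class IV.
definiteness: e- → definite.
case: g- → genitive.
number: thes/i- → plural.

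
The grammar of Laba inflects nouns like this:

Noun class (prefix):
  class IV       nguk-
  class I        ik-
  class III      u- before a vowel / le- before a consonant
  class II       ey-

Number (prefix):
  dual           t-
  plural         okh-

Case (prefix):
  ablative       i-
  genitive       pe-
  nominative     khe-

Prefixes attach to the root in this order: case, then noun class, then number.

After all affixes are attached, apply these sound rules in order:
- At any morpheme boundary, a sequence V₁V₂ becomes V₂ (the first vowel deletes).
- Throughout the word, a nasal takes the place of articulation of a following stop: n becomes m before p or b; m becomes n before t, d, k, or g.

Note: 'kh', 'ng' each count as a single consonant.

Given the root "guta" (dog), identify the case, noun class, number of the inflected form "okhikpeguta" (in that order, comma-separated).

genitive, class I, plural

Segment: okh-ik-pe-guta.
case: pe- → genitive.
noun class: ik- → class I.
number: okh- → plural.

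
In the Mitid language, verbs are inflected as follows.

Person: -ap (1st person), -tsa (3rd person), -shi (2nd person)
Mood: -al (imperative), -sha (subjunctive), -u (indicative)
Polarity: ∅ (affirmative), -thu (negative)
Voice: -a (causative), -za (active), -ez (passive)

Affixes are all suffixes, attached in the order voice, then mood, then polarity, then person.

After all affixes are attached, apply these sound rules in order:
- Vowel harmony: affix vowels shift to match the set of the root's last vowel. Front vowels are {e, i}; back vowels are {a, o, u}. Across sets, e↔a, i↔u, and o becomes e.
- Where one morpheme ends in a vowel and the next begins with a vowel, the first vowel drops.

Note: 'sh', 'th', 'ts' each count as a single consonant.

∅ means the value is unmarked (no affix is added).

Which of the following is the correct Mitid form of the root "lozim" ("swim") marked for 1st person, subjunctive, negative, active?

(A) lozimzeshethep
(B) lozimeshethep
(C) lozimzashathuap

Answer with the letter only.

A

Attach voice active -za → lozimza.
Attach mood subjunctive -sha → lozimzasha.
Attach polarity negative -thu → lozimzashathu.
Attach person 1st person -ap → lozimzashathuap.
Apply vowel harmony: lozimzashathuap → lozimzeshethiep.
Apply vowel deletion: lozimzeshethiep → lozimzeshethep.
So the correct form is lozimzeshethep, option (A).
(B) lozimeshethep is wrong: it uses causative instead of active for voice.
(C) lozimzashathuap is wrong: it fails to apply the sound rule(s).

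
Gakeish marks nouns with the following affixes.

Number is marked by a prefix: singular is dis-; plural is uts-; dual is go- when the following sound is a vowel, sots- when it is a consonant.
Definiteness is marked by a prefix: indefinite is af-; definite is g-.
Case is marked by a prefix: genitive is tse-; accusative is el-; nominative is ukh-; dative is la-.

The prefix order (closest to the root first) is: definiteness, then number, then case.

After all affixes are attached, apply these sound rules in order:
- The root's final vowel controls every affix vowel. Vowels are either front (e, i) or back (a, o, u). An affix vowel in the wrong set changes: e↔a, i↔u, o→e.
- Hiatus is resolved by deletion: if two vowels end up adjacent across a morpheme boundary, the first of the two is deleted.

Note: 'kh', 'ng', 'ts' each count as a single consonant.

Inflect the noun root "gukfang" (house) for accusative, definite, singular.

Attach definiteness definite g- → ggukfang.
Attach number singular dis- → disggukfang.
Attach case accusative el- → eldisggukfang.
Apply vowel harmony: eldisggukfang → aldusggukfang.
Vowel deletion: no change.

aldusggukfang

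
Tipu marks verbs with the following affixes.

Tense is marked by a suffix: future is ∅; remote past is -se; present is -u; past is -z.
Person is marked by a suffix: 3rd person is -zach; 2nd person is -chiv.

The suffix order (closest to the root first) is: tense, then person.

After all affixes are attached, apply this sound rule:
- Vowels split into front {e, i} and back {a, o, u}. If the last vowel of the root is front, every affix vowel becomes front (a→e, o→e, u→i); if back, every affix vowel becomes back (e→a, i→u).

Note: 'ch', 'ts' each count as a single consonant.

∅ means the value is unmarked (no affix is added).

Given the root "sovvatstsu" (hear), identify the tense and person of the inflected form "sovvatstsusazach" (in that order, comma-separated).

Segment: sovvatstsu-se-zach.
tense: -se → remote past.
person: -zach → 3rd person.

remote past, 3rd person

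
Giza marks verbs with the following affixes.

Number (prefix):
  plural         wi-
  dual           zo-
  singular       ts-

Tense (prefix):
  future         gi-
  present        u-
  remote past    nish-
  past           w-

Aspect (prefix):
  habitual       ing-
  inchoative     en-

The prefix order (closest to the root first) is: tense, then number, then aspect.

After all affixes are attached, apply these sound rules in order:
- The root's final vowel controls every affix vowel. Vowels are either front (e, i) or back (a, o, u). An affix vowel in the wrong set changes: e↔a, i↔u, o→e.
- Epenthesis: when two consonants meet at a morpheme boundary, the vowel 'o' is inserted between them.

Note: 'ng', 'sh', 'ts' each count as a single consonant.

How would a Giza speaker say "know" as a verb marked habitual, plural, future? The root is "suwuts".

ungowugusuwuts

Attach tense future gi- → gisuwuts.
Attach number plural wi- → wigisuwuts.
Attach aspect habitual ing- → ingwigisuwuts.
Apply vowel harmony: ingwigisuwuts → ungwugusuwuts.
Apply epenthesis: ungwugusuwuts → ungowugusuwuts.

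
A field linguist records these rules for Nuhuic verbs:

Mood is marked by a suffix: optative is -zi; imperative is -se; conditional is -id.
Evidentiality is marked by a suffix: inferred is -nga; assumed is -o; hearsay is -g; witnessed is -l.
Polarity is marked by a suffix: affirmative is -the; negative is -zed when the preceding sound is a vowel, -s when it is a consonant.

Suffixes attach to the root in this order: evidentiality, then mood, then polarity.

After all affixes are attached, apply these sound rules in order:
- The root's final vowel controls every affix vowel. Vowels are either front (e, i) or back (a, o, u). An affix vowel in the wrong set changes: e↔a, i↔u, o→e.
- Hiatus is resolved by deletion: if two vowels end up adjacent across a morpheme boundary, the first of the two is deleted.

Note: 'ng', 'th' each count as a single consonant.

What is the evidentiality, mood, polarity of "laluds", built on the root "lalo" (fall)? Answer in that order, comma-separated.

Segment: lalo-o-id-s.
evidentiality: -o → assumed.
mood: -id → conditional.
polarity: -zed/s → negative.

assumed, conditional, negative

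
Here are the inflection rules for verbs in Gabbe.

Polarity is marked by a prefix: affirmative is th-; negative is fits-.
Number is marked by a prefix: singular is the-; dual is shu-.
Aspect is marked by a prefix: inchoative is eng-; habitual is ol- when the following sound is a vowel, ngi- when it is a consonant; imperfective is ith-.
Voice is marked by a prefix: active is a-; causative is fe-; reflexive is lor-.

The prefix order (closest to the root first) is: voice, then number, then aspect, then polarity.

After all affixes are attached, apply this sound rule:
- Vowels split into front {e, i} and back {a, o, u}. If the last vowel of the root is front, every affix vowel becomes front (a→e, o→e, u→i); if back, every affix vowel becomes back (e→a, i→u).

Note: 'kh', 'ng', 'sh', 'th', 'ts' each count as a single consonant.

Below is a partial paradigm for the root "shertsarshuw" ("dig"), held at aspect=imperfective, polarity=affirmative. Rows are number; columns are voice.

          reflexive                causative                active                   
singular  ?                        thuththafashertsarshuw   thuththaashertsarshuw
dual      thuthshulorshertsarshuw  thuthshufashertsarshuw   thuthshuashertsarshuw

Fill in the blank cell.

Attach voice reflexive lor- → lorshertsarshuw.
Attach number singular the- → thelorshertsarshuw.
Attach aspect imperfective ith- → iththelorshertsarshuw.
Attach polarity affirmative th- → thiththelorshertsarshuw.
Apply vowel harmony: thiththelorshertsarshuw → thuththalorshertsarshuw.

thuththalorshertsarshuw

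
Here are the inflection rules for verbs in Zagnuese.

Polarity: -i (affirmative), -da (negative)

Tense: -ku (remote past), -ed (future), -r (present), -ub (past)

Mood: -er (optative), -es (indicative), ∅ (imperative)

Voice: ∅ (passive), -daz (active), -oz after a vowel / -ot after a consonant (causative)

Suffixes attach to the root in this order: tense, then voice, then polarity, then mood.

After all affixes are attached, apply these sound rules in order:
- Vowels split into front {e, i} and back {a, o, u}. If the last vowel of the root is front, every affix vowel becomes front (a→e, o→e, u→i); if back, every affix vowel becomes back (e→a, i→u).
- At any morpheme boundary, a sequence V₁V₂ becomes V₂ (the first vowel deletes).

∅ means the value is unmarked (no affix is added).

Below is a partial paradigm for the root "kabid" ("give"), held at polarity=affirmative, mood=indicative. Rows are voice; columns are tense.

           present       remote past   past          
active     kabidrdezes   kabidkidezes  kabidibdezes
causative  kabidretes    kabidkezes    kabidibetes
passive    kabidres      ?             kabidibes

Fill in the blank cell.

Attach tense remote past -ku → kabidku.
voice = passive: zero marking, form stays kabidku.
Attach polarity affirmative -i → kabidkui.
Attach mood indicative -es → kabidkuies.
Apply vowel harmony: kabidkuies → kabidkiies.
Apply vowel deletion: kabidkiies → kabidkes.

kabidkes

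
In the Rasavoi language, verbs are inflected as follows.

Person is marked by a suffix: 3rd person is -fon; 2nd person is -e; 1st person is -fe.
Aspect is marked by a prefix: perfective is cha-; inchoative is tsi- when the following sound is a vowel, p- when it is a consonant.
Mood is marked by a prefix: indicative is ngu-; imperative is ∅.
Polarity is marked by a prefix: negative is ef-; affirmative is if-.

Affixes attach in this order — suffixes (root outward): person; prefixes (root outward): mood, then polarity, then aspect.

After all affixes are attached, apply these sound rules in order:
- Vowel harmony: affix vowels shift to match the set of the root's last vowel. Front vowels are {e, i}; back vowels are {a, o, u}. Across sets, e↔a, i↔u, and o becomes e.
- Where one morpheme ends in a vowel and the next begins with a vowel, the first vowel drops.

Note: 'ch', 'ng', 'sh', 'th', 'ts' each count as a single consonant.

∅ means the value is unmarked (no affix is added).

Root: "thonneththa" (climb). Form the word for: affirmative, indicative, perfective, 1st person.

Attach mood indicative ngu- → nguthonneththa.
Attach polarity affirmative if- → ifnguthonneththa.
Attach aspect perfective cha- → chaifnguthonneththa.
Attach person 1st person -fe → chaifnguthonneththafe.
Apply vowel harmony: chaifnguthonneththafe → chaufnguthonneththafa.
Apply vowel deletion: chaufnguthonneththafa → chufnguthonneththafa.

chufnguthonneththafa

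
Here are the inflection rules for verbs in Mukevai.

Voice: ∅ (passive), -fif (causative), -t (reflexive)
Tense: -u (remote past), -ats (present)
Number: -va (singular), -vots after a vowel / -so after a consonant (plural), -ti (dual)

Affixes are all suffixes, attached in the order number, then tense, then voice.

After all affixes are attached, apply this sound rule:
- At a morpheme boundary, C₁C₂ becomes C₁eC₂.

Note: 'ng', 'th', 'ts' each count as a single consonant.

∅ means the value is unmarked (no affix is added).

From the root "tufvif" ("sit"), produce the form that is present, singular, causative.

Attach number singular -va → tufvifva.
Attach tense present -ats → tufvifvaats.
Attach voice causative -fif → tufvifvaatsfif.
Apply epenthesis: tufvifvaatsfif → tufvifevaatsefif.

tufvifevaatsefif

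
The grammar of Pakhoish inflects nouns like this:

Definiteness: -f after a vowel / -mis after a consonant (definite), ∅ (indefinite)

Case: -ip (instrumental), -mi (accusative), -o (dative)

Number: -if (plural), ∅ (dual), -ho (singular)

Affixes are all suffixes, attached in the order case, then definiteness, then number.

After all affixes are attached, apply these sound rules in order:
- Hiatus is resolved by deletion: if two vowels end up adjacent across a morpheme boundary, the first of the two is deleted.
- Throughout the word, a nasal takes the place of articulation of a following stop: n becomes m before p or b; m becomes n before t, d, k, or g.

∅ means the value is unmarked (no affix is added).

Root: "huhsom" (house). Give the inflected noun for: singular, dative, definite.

huhsomofho

Attach case dative -o → huhsomo.
Attach definiteness definite -f (after vowel 'o') → huhsomof.
Attach number singular -ho → huhsomofho.
Vowel deletion: no change.
Nasal assimilation: no change.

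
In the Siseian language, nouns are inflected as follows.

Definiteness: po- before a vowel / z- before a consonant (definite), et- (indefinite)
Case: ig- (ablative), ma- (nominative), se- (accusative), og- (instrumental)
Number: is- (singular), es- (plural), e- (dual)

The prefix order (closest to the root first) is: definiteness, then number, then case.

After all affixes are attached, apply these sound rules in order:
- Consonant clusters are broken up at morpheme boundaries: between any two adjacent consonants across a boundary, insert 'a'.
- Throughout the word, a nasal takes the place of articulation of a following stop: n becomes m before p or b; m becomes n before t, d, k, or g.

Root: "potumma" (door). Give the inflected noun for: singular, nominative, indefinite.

maisetapotumma

Attach definiteness indefinite et- → etpotumma.
Attach number singular is- → isetpotumma.
Attach case nominative ma- → maisetpotumma.
Apply epenthesis: maisetpotumma → maisetapotumma.
Nasal assimilation: no change.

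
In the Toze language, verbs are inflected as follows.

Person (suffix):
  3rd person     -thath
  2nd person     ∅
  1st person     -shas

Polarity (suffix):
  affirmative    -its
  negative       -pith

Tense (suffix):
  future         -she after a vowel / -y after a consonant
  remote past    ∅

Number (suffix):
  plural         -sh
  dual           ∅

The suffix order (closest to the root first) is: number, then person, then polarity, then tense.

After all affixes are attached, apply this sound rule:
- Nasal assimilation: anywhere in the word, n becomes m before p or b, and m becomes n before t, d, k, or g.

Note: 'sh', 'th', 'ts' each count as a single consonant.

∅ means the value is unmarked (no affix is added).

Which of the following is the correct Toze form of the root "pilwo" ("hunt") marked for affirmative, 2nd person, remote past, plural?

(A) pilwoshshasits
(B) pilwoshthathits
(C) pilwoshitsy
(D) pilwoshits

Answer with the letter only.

D

Attach number plural -sh → pilwosh.
person = 2nd person: zero marking, form stays pilwosh.
Attach polarity affirmative -its → pilwoshits.
tense = remote past: zero marking, form stays pilwoshits.
Nasal assimilation: no change.
So the correct form is pilwoshits, option (D).
(B) pilwoshthathits is wrong: it uses 3rd person instead of 2nd person for person.
(C) pilwoshitsy is wrong: it uses future instead of remote past for tense.
(A) pilwoshshasits is wrong: it uses 1st person instead of 2nd person for person.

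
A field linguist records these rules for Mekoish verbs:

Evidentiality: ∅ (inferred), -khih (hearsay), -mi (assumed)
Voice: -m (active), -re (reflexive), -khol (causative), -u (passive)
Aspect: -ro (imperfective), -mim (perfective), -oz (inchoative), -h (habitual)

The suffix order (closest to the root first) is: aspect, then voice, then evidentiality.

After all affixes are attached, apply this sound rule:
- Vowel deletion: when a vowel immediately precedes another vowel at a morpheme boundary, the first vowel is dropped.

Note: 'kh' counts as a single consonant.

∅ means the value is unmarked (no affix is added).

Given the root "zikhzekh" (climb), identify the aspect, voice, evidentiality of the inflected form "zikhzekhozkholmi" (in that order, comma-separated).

Segment: zikhzekh-oz-khol-mi.
aspect: -oz → inchoative.
voice: -khol → causative.
evidentiality: -mi → assumed.

inchoative, causative, assumed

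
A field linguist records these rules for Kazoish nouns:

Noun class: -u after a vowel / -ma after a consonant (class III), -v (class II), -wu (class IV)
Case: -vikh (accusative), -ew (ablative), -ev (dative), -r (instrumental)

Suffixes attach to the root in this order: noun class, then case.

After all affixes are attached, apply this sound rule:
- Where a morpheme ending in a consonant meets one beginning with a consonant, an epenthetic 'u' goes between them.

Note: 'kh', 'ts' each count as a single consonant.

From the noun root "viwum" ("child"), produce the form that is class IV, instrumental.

viwumuwur

Attach noun class class IV -wu → viwumwu.
Attach case instrumental -r → viwumwur.
Apply epenthesis: viwumwur → viwumuwur.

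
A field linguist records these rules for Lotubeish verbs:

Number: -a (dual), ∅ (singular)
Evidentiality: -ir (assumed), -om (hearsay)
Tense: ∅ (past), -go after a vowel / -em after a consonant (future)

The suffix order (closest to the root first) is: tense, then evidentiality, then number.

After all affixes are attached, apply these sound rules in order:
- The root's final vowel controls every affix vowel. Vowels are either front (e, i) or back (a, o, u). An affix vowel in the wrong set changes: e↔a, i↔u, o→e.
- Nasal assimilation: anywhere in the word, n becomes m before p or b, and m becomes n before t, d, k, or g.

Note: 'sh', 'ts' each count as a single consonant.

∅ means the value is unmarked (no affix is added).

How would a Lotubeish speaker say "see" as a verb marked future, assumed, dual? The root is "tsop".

tsopamura

Attach tense future -em (after consonant 'p') → tsopem.
Attach evidentiality assumed -ir → tsopemir.
Attach number dual -a → tsopemira.
Apply vowel harmony: tsopemira → tsopamura.
Nasal assimilation: no change.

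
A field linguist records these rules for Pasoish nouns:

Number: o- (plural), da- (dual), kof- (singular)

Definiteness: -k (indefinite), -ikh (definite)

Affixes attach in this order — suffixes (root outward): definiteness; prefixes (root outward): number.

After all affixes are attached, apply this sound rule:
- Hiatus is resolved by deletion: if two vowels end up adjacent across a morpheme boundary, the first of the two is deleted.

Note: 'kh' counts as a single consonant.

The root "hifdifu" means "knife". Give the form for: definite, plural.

Attach definiteness definite -ikh → hifdifuikh.
Attach number plural o- → ohifdifuikh.
Apply vowel deletion: ohifdifuikh → ohifdifikh.

ohifdifikh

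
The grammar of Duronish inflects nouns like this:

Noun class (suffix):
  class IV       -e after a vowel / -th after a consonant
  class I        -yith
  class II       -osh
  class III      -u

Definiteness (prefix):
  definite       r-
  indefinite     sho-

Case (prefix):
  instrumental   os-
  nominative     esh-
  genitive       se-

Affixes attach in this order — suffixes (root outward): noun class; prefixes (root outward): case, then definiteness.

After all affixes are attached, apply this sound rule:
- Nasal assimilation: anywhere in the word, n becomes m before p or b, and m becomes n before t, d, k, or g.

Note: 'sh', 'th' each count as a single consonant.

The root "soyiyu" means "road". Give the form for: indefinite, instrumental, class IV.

Attach case instrumental os- → ossoyiyu.
Attach noun class class IV -e (after vowel 'u') → ossoyiyue.
Attach definiteness indefinite sho- → shoossoyiyue.
Nasal assimilation: no change.

shoossoyiyue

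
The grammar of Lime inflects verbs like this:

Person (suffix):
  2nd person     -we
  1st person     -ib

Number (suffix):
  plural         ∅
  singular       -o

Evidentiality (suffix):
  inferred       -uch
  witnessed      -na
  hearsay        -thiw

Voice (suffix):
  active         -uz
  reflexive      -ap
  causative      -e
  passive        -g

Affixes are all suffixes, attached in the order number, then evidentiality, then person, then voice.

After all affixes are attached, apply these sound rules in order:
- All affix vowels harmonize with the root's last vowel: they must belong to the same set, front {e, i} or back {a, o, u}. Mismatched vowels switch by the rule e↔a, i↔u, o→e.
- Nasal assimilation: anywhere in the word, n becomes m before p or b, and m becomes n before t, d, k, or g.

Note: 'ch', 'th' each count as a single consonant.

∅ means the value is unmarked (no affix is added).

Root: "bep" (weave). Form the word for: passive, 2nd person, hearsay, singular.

Attach number singular -o → bepo.
Attach evidentiality hearsay -thiw → bepothiw.
Attach person 2nd person -we → bepothiwwe.
Attach voice passive -g → bepothiwweg.
Apply vowel harmony: bepothiwweg → bepethiwweg.
Nasal assimilation: no change.

bepethiwweg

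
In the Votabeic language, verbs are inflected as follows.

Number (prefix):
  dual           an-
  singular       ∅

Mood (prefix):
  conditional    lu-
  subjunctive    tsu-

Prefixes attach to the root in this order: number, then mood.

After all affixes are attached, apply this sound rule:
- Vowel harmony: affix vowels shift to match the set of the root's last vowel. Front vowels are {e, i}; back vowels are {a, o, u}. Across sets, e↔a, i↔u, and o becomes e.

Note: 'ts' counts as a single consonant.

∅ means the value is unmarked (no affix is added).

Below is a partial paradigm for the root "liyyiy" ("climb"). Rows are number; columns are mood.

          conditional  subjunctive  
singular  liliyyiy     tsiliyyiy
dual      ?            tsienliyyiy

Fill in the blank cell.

Attach number dual an- → anliyyiy.
Attach mood conditional lu- → luanliyyiy.
Apply vowel harmony: luanliyyiy → lienliyyiy.

lienliyyiy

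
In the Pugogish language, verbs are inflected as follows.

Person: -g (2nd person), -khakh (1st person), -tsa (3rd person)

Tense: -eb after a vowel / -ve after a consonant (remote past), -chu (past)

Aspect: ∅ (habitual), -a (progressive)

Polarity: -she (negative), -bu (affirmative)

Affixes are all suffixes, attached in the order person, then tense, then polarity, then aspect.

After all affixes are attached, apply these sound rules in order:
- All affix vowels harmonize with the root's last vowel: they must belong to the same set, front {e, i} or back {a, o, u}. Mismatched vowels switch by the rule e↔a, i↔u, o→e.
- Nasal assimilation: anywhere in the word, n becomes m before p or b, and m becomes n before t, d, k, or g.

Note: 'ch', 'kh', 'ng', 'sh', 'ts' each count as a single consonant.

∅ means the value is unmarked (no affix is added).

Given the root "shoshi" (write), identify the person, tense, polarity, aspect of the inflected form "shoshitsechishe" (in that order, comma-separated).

3rd person, past, negative, habitual

Segment: shoshi-tsa-chu-she.
person: -tsa → 3rd person.
tense: -chu → past.
polarity: -she → negative.
aspect: ∅ → habitual.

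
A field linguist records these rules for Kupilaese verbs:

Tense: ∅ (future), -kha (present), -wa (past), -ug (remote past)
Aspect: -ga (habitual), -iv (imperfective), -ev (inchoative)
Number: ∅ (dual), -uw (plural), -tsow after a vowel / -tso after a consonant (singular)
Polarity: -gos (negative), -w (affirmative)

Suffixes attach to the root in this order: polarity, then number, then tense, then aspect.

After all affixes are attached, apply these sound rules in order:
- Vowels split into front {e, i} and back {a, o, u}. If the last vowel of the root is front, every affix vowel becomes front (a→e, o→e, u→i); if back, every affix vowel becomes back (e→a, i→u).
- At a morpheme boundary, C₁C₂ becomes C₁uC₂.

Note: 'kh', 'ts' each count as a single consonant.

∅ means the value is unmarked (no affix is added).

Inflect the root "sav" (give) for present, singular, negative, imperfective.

Attach polarity negative -gos → savgos.
Attach number singular -tso (after consonant 's') → savgostso.
Attach tense present -kha → savgostsokha.
Attach aspect imperfective -iv → savgostsokhaiv.
Apply vowel harmony: savgostsokhaiv → savgostsokhauv.
Apply epenthesis: savgostsokhauv → savugosutsokhauv.

savugosutsokhauv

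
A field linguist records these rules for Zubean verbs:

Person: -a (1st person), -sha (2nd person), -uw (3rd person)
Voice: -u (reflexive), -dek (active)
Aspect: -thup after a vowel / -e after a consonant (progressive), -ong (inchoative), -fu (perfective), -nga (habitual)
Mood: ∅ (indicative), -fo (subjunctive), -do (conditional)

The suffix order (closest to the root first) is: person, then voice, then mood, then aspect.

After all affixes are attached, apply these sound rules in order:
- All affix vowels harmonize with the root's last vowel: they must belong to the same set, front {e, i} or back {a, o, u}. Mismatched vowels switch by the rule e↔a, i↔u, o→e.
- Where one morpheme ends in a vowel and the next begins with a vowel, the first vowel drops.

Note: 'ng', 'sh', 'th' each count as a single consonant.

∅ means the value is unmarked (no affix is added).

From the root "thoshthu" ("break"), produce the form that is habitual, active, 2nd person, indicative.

Attach person 2nd person -sha → thoshthusha.
Attach voice active -dek → thoshthushadek.
mood = indicative: zero marking, form stays thoshthushadek.
Attach aspect habitual -nga → thoshthushadeknga.
Apply vowel harmony: thoshthushadeknga → thoshthushadaknga.
Vowel deletion: no change.

thoshthushadaknga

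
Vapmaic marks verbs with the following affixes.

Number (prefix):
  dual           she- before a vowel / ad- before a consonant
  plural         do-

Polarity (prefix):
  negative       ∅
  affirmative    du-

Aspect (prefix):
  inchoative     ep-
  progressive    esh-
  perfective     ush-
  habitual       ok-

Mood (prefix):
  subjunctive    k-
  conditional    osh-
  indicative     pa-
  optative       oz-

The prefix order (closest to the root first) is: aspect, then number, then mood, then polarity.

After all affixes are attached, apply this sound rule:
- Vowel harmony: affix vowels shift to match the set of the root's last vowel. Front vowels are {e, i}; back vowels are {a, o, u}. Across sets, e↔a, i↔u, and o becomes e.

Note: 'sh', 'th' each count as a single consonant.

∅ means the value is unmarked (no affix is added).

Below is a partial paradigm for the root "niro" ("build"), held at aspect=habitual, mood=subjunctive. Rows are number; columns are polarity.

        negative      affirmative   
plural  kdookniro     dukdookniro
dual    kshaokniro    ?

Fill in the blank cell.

Attach aspect habitual ok- → okniro.
Attach number dual she- (before vowel 'o') → sheokniro.
Attach mood subjunctive k- → ksheokniro.
Attach polarity affirmative du- → duksheokniro.
Apply vowel harmony: duksheokniro → dukshaokniro.

dukshaokniro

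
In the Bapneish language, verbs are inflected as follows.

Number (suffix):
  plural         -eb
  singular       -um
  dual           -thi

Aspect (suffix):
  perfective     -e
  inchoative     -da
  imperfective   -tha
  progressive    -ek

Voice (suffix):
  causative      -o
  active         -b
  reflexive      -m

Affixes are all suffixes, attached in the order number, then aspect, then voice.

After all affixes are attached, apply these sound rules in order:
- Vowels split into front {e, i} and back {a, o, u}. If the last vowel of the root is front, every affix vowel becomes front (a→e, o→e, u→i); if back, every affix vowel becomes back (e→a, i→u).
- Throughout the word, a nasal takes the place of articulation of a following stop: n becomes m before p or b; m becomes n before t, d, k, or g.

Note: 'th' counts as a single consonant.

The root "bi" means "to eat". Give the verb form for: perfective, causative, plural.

Attach number plural -eb → bieb.
Attach aspect perfective -e → biebe.
Attach voice causative -o → biebeo.
Apply vowel harmony: biebeo → biebee.
Nasal assimilation: no change.

biebee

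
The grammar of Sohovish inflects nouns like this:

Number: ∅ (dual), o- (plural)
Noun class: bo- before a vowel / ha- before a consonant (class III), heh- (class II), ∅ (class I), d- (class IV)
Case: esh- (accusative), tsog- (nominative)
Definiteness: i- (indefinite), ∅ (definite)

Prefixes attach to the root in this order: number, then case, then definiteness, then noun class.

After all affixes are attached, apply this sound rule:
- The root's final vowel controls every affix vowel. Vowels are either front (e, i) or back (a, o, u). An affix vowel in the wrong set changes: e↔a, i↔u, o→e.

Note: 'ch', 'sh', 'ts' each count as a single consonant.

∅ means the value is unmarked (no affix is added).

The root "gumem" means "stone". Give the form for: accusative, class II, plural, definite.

heheshegumem

Attach number plural o- → ogumem.
Attach case accusative esh- → eshogumem.
definiteness = definite: zero marking, form stays eshogumem.
Attach noun class class II heh- → heheshogumem.
Apply vowel harmony: heheshogumem → heheshegumem.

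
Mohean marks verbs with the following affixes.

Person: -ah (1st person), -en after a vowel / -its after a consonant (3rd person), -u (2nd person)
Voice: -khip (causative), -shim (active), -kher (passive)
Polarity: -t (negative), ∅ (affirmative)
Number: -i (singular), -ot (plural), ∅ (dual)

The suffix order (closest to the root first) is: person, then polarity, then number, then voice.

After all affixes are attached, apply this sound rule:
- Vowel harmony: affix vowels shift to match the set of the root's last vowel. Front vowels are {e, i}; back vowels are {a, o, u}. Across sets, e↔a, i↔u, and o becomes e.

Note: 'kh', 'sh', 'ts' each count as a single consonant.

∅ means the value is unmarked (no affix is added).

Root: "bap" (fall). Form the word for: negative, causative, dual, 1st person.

Attach person 1st person -ah → bapah.
Attach polarity negative -t → bapaht.
number = dual: zero marking, form stays bapaht.
Attach voice causative -khip → bapahtkhip.
Apply vowel harmony: bapahtkhip → bapahtkhup.

bapahtkhup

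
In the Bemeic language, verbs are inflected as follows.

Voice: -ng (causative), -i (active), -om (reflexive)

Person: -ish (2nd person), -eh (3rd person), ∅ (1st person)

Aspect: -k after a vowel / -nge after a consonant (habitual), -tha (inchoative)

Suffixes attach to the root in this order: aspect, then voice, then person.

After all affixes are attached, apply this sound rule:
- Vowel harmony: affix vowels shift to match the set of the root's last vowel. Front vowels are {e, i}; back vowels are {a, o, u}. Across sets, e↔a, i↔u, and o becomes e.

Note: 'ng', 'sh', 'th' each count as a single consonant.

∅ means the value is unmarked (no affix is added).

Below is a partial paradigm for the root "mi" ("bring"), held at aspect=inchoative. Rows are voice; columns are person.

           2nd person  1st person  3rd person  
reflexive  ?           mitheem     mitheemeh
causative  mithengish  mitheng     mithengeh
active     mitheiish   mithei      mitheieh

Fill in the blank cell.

mitheemish

Attach aspect inchoative -tha → mitha.
Attach voice reflexive -om → mithaom.
Attach person 2nd person -ish → mithaomish.
Apply vowel harmony: mithaomish → mitheemish.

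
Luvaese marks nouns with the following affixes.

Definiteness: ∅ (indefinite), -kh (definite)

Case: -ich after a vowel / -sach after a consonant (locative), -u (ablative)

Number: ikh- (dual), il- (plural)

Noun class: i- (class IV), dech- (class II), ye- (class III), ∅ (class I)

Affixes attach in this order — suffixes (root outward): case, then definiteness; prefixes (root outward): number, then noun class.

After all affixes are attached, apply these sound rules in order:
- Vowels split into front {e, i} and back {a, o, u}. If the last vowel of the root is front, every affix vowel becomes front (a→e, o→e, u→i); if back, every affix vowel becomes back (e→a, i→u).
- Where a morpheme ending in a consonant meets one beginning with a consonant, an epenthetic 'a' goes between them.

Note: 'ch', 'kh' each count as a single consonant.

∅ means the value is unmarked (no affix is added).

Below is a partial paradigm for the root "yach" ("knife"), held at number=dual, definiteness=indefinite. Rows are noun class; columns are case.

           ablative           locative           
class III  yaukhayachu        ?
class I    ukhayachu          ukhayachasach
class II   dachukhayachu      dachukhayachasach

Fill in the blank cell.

yaukhayachasach

Attach case locative -sach (after consonant 'ch') → yachsach.
Attach number dual ikh- → ikhyachsach.
Attach noun class class III ye- → yeikhyachsach.
definiteness = indefinite: zero marking, form stays yeikhyachsach.
Apply vowel harmony: yeikhyachsach → yaukhyachsach.
Apply epenthesis: yaukhyachsach → yaukhayachasach.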